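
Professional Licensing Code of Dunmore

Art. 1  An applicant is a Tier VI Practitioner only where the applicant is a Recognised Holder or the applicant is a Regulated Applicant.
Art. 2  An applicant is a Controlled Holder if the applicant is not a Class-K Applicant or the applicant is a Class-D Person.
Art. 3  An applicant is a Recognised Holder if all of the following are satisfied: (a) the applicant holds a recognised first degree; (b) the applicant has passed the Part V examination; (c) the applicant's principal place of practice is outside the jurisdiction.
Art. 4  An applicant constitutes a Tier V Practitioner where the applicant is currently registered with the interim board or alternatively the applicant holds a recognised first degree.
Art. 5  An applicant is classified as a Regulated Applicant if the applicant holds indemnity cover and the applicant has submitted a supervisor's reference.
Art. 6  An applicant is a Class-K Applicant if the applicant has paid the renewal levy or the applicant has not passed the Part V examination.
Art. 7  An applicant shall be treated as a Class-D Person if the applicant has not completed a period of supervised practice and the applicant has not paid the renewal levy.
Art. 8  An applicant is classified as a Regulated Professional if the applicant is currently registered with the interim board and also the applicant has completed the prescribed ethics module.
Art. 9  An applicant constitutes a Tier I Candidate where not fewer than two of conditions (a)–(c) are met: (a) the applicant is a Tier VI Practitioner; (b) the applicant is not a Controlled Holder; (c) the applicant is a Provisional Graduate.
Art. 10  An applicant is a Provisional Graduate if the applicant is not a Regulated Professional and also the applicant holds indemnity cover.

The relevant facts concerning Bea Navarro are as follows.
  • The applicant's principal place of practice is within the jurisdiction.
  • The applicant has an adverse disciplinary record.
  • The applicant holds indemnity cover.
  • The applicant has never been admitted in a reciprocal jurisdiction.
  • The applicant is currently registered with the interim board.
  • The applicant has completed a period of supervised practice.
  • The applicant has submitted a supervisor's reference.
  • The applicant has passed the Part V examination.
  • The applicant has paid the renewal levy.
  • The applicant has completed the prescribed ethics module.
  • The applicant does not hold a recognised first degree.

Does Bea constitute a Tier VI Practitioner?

Yes

Under article 3: the applicant holds a recognised first degree? no; and the applicant has passed the Part V examination? yes; and the applicant's principal place of practice is outside the jurisdiction? no. So the applicant is not a Recognised Holder.
Under article 5: the applicant holds indemnity cover? yes; and the applicant has submitted a supervisor's reference? yes. So the applicant is a Regulated Applicant.
Under article 1: Recognised Holder (article 3)? no; or Regulated Applicant (article 5)? yes. So the applicant is a Tier VI Practitioner.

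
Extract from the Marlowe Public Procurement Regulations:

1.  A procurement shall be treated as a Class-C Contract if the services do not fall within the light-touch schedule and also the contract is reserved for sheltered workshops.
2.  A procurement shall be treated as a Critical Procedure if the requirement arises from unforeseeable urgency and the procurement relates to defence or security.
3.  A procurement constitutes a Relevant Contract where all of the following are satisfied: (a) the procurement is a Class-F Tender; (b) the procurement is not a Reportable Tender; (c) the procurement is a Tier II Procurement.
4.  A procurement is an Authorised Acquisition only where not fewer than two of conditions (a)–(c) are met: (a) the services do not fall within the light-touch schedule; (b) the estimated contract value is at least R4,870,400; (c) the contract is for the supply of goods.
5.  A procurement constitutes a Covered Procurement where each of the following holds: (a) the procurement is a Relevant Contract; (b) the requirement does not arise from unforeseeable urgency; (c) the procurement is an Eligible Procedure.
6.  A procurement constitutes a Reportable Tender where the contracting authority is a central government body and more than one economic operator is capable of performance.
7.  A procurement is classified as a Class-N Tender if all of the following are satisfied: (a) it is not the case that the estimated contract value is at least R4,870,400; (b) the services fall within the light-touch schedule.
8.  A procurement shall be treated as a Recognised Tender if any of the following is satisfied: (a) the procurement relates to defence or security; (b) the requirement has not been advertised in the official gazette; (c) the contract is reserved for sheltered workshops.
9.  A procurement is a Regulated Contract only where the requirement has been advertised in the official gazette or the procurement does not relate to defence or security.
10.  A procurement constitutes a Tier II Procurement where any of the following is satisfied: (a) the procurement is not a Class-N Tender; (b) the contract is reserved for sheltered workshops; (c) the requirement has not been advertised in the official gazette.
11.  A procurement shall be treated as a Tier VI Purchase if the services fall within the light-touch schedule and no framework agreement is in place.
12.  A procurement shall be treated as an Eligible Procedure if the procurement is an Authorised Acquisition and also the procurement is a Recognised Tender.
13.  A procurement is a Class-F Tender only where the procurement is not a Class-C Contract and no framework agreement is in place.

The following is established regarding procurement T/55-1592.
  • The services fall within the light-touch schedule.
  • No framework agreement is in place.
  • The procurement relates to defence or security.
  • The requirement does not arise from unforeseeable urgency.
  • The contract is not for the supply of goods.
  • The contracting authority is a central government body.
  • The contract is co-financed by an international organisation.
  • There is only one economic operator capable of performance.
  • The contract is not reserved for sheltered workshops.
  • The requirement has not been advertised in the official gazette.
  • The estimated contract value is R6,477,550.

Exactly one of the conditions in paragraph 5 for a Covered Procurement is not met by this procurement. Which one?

paragraph 1 — Class-C Contract: [the services do not fall within the light-touch schedule? no] AND [the contract is reserved for sheltered workshops? no] → not satisfied.
paragraph 13 — Class-F Tender: [not a Class-C Contract (paragraph 1)? yes] AND [no framework agreement is in place? yes] → satisfied.
paragraph 6 — Reportable Tender: [the contracting authority is a central government body? yes] AND [more than one economic operator is capable of performance? no] → not satisfied.
paragraph 7 — Class-N Tender: [estimated contract value: R6,477,550 ≥ R4,870,400? yes, so negated condition no] AND [the services fall within the light-touch schedule? yes] → not satisfied.
paragraph 10 — Tier II Procurement: [not a Class-N Tender (paragraph 7)? yes] OR [the contract is reserved for sheltered workshops? no] OR [the requirement has not been advertised in the official gazette? yes] → satisfied.
paragraph 3 — Relevant Contract: [Class-F Tender (paragraph 13)? yes] AND [not a Reportable Tender (paragraph 6)? yes] AND [Tier II Procurement (paragraph 10)? yes] → satisfied.
paragraph 4 — Authorised Acquisition: the services do not fall within the light-touch schedule? no; estimated contract value: R6,477,550 ≥ R4,870,400? yes; the contract is for the supply of goods? no — 1 of 3 hold (need ≥2) → not satisfied.
paragraph 8 — Recognised Tender: [the procurement relates to defence or security? yes] OR [the requirement has not been advertised in the official gazette? yes] OR [the contract is reserved for sheltered workshops? no] → satisfied.
paragraph 12 — Eligible Procedure: [Authorised Acquisition (paragraph 4)? no] AND [Recognised Tender (paragraph 8)? yes] → not satisfied.
paragraph 5 — Covered Procurement: [Relevant Contract (paragraph 3)? yes] AND [the requirement does not arise from unforeseeable urgency? yes] AND [Eligible Procedure (paragraph 12)? no] → not satisfied.

Eligible Procedure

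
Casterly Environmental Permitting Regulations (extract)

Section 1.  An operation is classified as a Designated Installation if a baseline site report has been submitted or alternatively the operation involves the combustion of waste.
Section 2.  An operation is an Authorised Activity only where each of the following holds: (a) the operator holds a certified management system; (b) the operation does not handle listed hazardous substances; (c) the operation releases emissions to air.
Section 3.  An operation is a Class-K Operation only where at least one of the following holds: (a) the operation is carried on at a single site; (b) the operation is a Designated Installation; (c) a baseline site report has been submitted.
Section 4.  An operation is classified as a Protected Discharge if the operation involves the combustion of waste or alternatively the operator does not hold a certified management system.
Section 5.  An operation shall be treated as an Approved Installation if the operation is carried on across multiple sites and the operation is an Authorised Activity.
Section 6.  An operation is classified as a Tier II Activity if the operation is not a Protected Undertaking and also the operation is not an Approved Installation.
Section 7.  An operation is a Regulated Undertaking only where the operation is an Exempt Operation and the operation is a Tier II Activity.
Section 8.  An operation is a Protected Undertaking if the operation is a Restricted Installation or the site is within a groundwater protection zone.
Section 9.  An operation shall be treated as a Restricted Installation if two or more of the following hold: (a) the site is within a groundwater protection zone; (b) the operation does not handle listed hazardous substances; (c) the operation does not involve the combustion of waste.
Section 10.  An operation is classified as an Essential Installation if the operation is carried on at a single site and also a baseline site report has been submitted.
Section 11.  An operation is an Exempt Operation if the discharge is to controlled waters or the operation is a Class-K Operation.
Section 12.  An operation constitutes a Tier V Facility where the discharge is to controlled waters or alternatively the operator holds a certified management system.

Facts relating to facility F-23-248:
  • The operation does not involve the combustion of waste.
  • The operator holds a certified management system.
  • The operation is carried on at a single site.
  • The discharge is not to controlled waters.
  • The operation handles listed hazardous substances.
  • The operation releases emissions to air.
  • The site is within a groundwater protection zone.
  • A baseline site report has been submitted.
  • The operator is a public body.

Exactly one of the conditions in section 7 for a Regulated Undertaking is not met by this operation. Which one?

Tier II Activity

section 1 — Designated Installation: [a baseline site report has been submitted? yes] OR [the operation involves the combustion of waste? no] → satisfied.
section 3 — Class-K Operation: [the operation is carried on at a single site? yes] OR [Designated Installation (section 1)? yes] OR [a baseline site report has been submitted? yes] → satisfied.
section 11 — Exempt Operation: [the discharge is to controlled waters? no] OR [Class-K Operation (section 3)? yes] → satisfied.
section 9 — Restricted Installation: the site is within a groundwater protection zone? yes; the operation does not handle listed hazardous substances? no; the operation does not involve the combustion of waste? yes — 2 of 3 hold (need ≥2) → satisfied.
section 8 — Protected Undertaking: [Restricted Installation (section 9)? yes] OR [the site is within a groundwater protection zone? yes] → satisfied.
section 2 — Authorised Activity: [the operator holds a certified management system? yes] AND [the operation does not handle listed hazardous substances? no] AND [the operation releases emissions to air? yes] → not satisfied.
section 5 — Approved Installation: [the operation is carried on across multiple sites? no] AND [Authorised Activity (section 2)? no] → not satisfied.
section 6 — Tier II Activity: [not a Protected Undertaking (section 8)? no] AND [not an Approved Installation (section 5)? yes] → not satisfied.
section 7 — Regulated Undertaking: [Exempt Operation (section 11)? yes] AND [Tier II Activity (section 6)? no] → not satisfied.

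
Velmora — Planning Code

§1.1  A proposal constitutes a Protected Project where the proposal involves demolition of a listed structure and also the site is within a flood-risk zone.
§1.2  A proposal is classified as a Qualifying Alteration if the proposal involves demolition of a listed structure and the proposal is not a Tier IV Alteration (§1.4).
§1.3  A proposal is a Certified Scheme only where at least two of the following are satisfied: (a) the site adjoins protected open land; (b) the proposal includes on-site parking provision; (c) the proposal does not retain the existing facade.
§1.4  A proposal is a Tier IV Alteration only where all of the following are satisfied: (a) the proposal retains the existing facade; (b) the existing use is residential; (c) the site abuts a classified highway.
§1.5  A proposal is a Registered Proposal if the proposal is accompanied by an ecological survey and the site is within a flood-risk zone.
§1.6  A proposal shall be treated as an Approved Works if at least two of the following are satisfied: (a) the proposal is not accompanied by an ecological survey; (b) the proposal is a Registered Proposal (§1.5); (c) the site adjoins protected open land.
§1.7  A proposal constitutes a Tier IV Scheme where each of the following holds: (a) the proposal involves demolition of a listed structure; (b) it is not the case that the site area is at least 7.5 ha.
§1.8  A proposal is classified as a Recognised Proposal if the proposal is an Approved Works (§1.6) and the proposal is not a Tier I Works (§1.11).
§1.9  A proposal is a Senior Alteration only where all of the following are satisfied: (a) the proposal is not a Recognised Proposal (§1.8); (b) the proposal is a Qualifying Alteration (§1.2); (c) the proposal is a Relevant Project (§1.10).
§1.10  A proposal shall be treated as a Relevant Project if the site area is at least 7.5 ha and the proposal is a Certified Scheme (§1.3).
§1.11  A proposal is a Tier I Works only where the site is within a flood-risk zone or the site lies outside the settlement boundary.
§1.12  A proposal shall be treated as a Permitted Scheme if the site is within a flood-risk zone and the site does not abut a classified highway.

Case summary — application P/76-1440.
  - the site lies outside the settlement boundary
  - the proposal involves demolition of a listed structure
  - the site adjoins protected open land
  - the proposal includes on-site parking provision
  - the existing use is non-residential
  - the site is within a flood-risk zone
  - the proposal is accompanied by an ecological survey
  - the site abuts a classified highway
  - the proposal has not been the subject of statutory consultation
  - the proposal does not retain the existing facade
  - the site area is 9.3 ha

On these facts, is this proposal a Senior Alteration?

Under §1.5: the proposal is accompanied by an ecological survey? yes; and the site is within a flood-risk zone? yes. So the proposal is a Registered Proposal.
Under §1.6: the proposal is not accompanied by an ecological survey? no; Registered Proposal (§1.5)? yes; the site adjoins protected open land? yes — 2 of 3 hold (need ≥2) → satisfied.
Under §1.11: the site is within a flood-risk zone? yes; or the site lies outside the settlement boundary? yes. So the proposal is a Tier I Works.
Under §1.8: Approved Works (§1.6)? yes; and not a Tier I Works (§1.11)? no. So the proposal is not a Recognised Proposal.
Under §1.4: the proposal retains the existing facade? no; and the existing use is residential? no; and the site abuts a classified highway? yes. So the proposal is not a Tier IV Alteration.
Under §1.2: the proposal involves demolition of a listed structure? yes; and not a Tier IV Alteration (§1.4)? yes. So the proposal is a Qualifying Alteration.
Under §1.3: the site adjoins protected open land? yes; the proposal includes on-site parking provision? yes; the proposal does not retain the existing facade? yes — 3 of 3 hold (need ≥2) → satisfied.
Under §1.10: site area: 9.3 ha ≥ 7.5 ha? yes; and Certified Scheme (§1.3)? yes. So the proposal is a Relevant Project.
Under §1.9: not a Recognised Proposal (§1.8)? yes; and Qualifying Alteration (§1.2)? yes; and Relevant Project (§1.10)? yes. So the proposal is a Senior Alteration.

Yes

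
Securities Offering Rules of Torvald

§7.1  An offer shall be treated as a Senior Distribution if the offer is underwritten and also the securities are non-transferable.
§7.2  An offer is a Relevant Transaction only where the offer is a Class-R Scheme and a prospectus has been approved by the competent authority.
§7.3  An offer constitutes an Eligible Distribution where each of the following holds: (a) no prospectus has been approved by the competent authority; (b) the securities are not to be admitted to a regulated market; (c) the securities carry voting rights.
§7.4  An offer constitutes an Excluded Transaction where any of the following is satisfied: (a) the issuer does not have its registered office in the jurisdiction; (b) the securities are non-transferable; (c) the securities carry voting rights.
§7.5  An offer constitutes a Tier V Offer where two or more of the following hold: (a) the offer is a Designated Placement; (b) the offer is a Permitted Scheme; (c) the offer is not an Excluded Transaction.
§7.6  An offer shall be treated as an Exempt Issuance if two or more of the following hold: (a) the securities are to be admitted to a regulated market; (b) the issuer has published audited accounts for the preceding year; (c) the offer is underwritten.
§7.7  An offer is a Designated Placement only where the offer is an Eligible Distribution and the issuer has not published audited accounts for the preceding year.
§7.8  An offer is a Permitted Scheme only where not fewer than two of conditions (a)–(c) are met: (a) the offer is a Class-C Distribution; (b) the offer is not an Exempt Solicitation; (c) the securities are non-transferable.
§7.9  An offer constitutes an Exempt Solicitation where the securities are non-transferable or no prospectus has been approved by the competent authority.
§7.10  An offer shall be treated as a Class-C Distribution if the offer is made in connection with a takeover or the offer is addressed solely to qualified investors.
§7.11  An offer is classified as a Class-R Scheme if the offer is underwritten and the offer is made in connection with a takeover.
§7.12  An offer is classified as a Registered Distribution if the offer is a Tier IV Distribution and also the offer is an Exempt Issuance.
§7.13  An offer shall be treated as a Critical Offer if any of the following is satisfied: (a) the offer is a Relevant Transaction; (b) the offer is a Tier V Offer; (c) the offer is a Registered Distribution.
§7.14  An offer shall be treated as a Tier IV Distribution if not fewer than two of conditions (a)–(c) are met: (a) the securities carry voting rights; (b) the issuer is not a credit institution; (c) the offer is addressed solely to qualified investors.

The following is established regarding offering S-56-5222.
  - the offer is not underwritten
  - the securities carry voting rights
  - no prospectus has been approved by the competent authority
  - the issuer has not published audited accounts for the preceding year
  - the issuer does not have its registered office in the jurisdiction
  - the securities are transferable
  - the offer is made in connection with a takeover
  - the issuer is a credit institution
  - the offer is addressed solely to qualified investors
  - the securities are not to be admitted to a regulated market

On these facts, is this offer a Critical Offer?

No

§7.11 — Class-R Scheme: [the offer is underwritten? no] AND [the offer is made in connection with a takeover? yes] → not satisfied.
§7.2 — Relevant Transaction: [Class-R Scheme (§7.11)? no] AND [a prospectus has been approved by the competent authority? no] → not satisfied.
§7.3 — Eligible Distribution: [no prospectus has been approved by the competent authority? yes] AND [the securities are not to be admitted to a regulated market? yes] AND [the securities carry voting rights? yes] → satisfied.
§7.7 — Designated Placement: [Eligible Distribution (§7.3)? yes] AND [the issuer has not published audited accounts for the preceding year? yes] → satisfied.
§7.10 — Class-C Distribution: [the offer is made in connection with a takeover? yes] OR [the offer is addressed solely to qualified investors? yes] → satisfied.
§7.9 — Exempt Solicitation: [the securities are non-transferable? no] OR [no prospectus has been approved by the competent authority? yes] → satisfied.
§7.8 — Permitted Scheme: Class-C Distribution (§7.10)? yes; not an Exempt Solicitation (§7.9)? no; the securities are non-transferable? no — 1 of 3 hold (need ≥2) → not satisfied.
§7.4 — Excluded Transaction: [the issuer does not have its registered office in the jurisdiction? yes] OR [the securities are non-transferable? no] OR [the securities carry voting rights? yes] → satisfied.
§7.5 — Tier V Offer: Designated Placement (§7.7)? yes; Permitted Scheme (§7.8)? no; not an Excluded Transaction (§7.4)? no — 1 of 3 hold (need ≥2) → not satisfied.
§7.14 — Tier IV Distribution: the securities carry voting rights? yes; the issuer is not a credit institution? no; the offer is addressed solely to qualified investors? yes — 2 of 3 hold (need ≥2) → satisfied.
§7.6 — Exempt Issuance: the securities are to be admitted to a regulated market? no; the issuer has published audited accounts for the preceding year? no; the offer is underwritten? no — 0 of 3 hold (need ≥2) → not satisfied.
§7.12 — Registered Distribution: [Tier IV Distribution (§7.14)? yes] AND [Exempt Issuance (§7.6)? no] → not satisfied.
§7.13 — Critical Offer: [Relevant Transaction (§7.2)? no] OR [Tier V Offer (§7.5)? no] OR [Registered Distribution (§7.12)? no] → not satisfied.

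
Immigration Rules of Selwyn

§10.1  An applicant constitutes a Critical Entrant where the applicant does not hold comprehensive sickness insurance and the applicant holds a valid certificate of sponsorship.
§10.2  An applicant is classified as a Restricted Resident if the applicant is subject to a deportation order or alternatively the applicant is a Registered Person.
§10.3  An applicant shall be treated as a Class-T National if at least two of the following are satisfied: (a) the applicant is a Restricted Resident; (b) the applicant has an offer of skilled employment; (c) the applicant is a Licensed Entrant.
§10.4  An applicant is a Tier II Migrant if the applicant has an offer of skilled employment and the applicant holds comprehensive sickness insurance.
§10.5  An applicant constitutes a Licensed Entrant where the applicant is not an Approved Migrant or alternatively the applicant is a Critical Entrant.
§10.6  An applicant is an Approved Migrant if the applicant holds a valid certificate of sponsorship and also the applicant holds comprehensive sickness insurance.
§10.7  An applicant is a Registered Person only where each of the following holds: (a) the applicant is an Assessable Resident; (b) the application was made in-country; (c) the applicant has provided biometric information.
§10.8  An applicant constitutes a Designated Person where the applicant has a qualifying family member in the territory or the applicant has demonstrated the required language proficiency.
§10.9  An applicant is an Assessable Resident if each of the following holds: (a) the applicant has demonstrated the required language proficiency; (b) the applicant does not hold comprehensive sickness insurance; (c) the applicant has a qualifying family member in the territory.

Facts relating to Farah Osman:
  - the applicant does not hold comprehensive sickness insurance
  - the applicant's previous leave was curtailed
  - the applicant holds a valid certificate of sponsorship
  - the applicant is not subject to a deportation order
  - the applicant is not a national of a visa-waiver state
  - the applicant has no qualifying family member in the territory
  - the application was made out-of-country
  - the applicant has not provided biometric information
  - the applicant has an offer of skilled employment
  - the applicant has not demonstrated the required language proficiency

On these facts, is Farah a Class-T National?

Yes

§10.9 — Assessable Resident: [the applicant has demonstrated the required language proficiency? no] AND [the applicant does not hold comprehensive sickness insurance? yes] AND [the applicant has a qualifying family member in the territory? no] → not satisfied.
§10.7 — Registered Person: [Assessable Resident (§10.9)? no] AND [the application was made in-country? no] AND [the applicant has provided biometric information? no] → not satisfied.
§10.2 — Restricted Resident: [the applicant is subject to a deportation order? no] OR [Registered Person (§10.7)? no] → not satisfied.
§10.6 — Approved Migrant: [the applicant holds a valid certificate of sponsorship? yes] AND [the applicant holds comprehensive sickness insurance? no] → not satisfied.
§10.1 — Critical Entrant: [the applicant does not hold comprehensive sickness insurance? yes] AND [the applicant holds a valid certificate of sponsorship? yes] → satisfied.
§10.5 — Licensed Entrant: [not an Approved Migrant (§10.6)? yes] OR [Critical Entrant (§10.1)? yes] → satisfied.
§10.3 — Class-T National: Restricted Resident (§10.2)? no; the applicant has an offer of skilled employment? yes; Licensed Entrant (§10.5)? yes — 2 of 3 hold (need ≥2) → satisfied.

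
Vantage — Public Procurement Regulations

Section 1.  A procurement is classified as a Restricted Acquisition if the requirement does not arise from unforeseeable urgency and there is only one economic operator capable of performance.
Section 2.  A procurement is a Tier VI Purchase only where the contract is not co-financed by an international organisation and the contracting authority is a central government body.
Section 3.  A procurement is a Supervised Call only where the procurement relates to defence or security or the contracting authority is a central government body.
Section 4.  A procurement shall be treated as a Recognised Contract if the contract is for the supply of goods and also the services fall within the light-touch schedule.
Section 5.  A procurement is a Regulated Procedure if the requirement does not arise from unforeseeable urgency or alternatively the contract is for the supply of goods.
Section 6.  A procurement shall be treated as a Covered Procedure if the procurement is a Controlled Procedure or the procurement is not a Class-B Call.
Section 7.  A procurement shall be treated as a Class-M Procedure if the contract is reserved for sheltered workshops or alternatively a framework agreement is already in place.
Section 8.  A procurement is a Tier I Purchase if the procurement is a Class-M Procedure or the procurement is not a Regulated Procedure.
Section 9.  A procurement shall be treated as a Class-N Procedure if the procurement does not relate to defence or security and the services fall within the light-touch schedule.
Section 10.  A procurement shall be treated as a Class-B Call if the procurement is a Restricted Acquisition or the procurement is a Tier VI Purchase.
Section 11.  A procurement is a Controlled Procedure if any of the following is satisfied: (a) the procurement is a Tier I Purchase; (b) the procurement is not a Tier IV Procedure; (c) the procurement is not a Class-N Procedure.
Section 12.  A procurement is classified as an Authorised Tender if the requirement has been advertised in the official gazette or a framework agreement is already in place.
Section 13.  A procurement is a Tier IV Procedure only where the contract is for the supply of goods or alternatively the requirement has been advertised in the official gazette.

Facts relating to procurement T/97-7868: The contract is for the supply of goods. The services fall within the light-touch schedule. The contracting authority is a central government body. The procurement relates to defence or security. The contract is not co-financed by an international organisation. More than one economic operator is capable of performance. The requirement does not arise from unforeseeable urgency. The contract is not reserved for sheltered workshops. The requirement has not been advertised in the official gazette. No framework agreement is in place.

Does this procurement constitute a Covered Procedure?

Yes

Under section 7: the contract is reserved for sheltered workshops? no; or a framework agreement is already in place? no. So the procurement is not a Class-M Procedure.
Under section 5: the requirement does not arise from unforeseeable urgency? yes; or the contract is for the supply of goods? yes. So the procurement is a Regulated Procedure.
Under section 8: Class-M Procedure (section 7)? no; or not a Regulated Procedure (section 5)? no. So the procurement is not a Tier I Purchase.
Under section 13: the contract is for the supply of goods? yes; or the requirement has been advertised in the official gazette? no. So the procurement is a Tier IV Procedure.
Under section 9: the procurement does not relate to defence or security? no; and the services fall within the light-touch schedule? yes. So the procurement is not a Class-N Procedure.
Under section 11: Tier I Purchase (section 8)? no; or not a Tier IV Procedure (section 13)? no; or not a Class-N Procedure (section 9)? yes. So the procurement is a Controlled Procedure.
Under section 1: the requirement does not arise from unforeseeable urgency? yes; and there is only one economic operator capable of performance? no. So the procurement is not a Restricted Acquisition.
Under section 2: the contract is not co-financed by an international organisation? yes; and the contracting authority is a central government body? yes. So the procurement is a Tier VI Purchase.
Under section 10: Restricted Acquisition (section 1)? no; or Tier VI Purchase (section 2)? yes. So the procurement is a Class-B Call.
Under section 6: Controlled Procedure (section 11)? yes; or not a Class-B Call (section 10)? no. So the procurement is a Covered Procedure.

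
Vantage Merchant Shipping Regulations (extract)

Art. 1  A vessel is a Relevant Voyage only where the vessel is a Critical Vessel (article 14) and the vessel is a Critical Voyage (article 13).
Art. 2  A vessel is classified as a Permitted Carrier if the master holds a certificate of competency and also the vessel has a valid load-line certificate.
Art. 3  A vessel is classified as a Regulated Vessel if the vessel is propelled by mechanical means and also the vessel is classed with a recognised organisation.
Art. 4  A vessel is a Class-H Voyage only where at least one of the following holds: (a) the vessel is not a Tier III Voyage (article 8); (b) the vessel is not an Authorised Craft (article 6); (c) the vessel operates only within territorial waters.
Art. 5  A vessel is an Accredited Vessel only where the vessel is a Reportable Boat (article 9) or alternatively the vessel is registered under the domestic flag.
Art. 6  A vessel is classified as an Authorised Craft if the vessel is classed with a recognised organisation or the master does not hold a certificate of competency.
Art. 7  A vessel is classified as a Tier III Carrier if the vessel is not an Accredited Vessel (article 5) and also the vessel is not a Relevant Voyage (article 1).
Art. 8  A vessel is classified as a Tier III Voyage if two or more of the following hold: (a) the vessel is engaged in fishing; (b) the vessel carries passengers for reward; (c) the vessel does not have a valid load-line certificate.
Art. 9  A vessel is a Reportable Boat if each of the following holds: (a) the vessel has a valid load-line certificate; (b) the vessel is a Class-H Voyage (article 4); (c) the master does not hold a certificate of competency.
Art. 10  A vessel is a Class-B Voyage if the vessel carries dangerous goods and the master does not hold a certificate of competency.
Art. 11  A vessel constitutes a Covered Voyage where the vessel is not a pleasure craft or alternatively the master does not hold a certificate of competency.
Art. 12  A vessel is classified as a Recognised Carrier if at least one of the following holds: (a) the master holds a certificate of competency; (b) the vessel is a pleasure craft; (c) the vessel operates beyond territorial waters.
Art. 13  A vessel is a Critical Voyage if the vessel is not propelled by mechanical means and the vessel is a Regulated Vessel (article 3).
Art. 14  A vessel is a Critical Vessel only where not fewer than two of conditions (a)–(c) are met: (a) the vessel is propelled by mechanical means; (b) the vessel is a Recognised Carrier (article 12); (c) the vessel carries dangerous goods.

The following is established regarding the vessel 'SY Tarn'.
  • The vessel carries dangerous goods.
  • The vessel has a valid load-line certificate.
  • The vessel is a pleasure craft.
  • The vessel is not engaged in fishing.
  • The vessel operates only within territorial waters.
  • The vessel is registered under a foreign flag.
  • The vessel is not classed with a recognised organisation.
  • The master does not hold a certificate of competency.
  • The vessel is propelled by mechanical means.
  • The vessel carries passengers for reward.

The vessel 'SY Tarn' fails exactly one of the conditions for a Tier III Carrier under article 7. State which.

article 8 — Tier III Voyage: the vessel is engaged in fishing? no; the vessel carries passengers for reward? yes; the vessel does not have a valid load-line certificate? no — 1 of 3 hold (need ≥2) → not satisfied.
article 6 — Authorised Craft: [the vessel is classed with a recognised organisation? no] OR [the master does not hold a certificate of competency? yes] → satisfied.
article 4 — Class-H Voyage: [not a Tier III Voyage (article 8)? yes] OR [not an Authorised Craft (article 6)? no] OR [the vessel operates only within territorial waters? yes] → satisfied.
article 9 — Reportable Boat: [the vessel has a valid load-line certificate? yes] AND [Class-H Voyage (article 4)? yes] AND [the master does not hold a certificate of competency? yes] → satisfied.
article 5 — Accredited Vessel: [Reportable Boat (article 9)? yes] OR [the vessel is registered under the domestic flag? no] → satisfied.
article 12 — Recognised Carrier: [the master holds a certificate of competency? no] OR [the vessel is a pleasure craft? yes] OR [the vessel operates beyond territorial waters? no] → satisfied.
article 14 — Critical Vessel: the vessel is propelled by mechanical means? yes; Recognised Carrier (article 12)? yes; the vessel carries dangerous goods? yes — 3 of 3 hold (need ≥2) → satisfied.
article 3 — Regulated Vessel: [the vessel is propelled by mechanical means? yes] AND [the vessel is classed with a recognised organisation? no] → not satisfied.
article 13 — Critical Voyage: [the vessel is not propelled by mechanical means? no] AND [Regulated Vessel (article 3)? no] → not satisfied.
article 1 — Relevant Voyage: [Critical Vessel (article 14)? yes] AND [Critical Voyage (article 13)? no] → not satisfied.
article 7 — Tier III Carrier: [not an Accredited Vessel (article 5)? no] AND [not a Relevant Voyage (article 1)? yes] → not satisfied.

Accredited Vessel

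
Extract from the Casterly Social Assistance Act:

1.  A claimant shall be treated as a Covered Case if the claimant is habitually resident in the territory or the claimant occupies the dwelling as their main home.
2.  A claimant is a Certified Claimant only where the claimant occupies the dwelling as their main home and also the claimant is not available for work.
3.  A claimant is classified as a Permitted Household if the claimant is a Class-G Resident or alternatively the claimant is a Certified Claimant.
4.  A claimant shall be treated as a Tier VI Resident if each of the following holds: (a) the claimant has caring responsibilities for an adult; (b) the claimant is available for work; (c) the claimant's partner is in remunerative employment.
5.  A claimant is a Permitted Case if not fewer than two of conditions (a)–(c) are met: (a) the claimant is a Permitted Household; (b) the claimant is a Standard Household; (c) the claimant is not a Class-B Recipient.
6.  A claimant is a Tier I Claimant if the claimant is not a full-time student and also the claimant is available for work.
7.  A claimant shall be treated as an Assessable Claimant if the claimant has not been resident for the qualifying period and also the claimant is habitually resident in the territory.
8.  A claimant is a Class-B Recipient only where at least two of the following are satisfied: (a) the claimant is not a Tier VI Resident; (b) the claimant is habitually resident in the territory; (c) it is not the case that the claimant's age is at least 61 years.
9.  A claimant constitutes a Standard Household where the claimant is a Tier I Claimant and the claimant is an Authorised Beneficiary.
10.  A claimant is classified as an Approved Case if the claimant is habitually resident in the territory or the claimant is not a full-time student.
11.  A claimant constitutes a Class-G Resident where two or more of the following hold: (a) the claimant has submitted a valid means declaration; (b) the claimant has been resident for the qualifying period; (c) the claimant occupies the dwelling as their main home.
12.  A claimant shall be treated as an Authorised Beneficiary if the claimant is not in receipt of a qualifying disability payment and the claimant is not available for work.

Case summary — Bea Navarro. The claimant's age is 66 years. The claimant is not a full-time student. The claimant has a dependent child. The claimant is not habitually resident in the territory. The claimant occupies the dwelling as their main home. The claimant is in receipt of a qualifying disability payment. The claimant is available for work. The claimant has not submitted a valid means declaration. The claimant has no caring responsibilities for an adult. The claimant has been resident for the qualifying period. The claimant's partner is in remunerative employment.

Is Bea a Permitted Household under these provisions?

Yes

paragraph 11 — Class-G Resident: the claimant has submitted a valid means declaration? no; the claimant has been resident for the qualifying period? yes; the claimant occupies the dwelling as their main home? yes — 2 of 3 hold (need ≥2) → satisfied.
paragraph 2 — Certified Claimant: [the claimant occupies the dwelling as their main home? yes] AND [the claimant is not available for work? no] → not satisfied.
paragraph 3 — Permitted Household: [Class-G Resident (paragraph 11)? yes] OR [Certified Claimant (paragraph 2)? no] → satisfied.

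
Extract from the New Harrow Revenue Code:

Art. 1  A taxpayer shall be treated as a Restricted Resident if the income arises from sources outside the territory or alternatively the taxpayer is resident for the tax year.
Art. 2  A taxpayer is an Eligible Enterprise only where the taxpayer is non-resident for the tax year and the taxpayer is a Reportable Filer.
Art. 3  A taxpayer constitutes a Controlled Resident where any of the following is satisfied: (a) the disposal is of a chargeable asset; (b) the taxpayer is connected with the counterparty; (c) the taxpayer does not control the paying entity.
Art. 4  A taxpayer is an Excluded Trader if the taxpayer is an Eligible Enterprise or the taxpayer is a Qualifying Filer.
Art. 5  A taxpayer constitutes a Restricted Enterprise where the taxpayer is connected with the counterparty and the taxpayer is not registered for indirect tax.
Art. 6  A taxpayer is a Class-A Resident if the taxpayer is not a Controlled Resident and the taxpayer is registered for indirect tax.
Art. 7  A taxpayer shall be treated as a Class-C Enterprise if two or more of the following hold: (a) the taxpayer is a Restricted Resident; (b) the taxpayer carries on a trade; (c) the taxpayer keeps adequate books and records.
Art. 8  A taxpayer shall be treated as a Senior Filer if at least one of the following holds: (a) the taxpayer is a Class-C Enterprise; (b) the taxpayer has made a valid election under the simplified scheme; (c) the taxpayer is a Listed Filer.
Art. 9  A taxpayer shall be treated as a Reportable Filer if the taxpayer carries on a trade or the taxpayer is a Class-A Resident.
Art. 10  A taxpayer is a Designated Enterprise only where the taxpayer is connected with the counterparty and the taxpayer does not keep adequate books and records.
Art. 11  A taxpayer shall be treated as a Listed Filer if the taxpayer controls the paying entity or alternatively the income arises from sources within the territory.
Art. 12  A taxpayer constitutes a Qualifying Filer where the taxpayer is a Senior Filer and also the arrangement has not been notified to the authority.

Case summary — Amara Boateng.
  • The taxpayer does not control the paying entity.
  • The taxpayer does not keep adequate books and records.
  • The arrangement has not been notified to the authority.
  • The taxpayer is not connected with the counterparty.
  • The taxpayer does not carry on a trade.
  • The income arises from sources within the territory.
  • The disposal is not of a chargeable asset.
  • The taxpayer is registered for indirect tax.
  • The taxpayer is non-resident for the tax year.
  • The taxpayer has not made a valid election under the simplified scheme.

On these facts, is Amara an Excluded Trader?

Yes

Under article 3: the disposal is of a chargeable asset? no; or the taxpayer is connected with the counterparty? no; or the taxpayer does not control the paying entity? yes. So the taxpayer is a Controlled Resident.
Under article 6: not a Controlled Resident (article 3)? no; and the taxpayer is registered for indirect tax? yes. So the taxpayer is not a Class-A Resident.
Under article 9: the taxpayer carries on a trade? no; or Class-A Resident (article 6)? no. So the taxpayer is not a Reportable Filer.
Under article 2: the taxpayer is non-resident for the tax year? yes; and Reportable Filer (article 9)? no. So the taxpayer is not an Eligible Enterprise.
Under article 1: the income arises from sources outside the territory? no; or the taxpayer is resident for the tax year? no. So the taxpayer is not a Restricted Resident.
Under article 7: Restricted Resident (article 1)? no; the taxpayer carries on a trade? no; the taxpayer keeps adequate books and records? no — 0 of 3 hold (need ≥2) → not satisfied.
Under article 11: the taxpayer controls the paying entity? no; or the income arises from sources within the territory? yes. So the taxpayer is a Listed Filer.
Under article 8: Class-C Enterprise (article 7)? no; or the taxpayer has made a valid election under the simplified scheme? no; or Listed Filer (article 11)? yes. So the taxpayer is a Senior Filer.
Under article 12: Senior Filer (article 8)? yes; and the arrangement has not been notified to the authority? yes. So the taxpayer is a Qualifying Filer.
Under article 4: Eligible Enterprise (article 2)? no; or Qualifying Filer (article 12)? yes. So the taxpayer is an Excluded Trader.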